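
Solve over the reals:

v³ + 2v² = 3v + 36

Rearrange: v³ + 2v² - 3v - 36 = 0.
Possible rational roots are divisors of -36. Testing v = 3 gives 0, so (v - 3) is a factor.
Divide: v³ + 2v² - 3v - 36 = (v - 3)(v² + 5v + 12).
The quadratic v² + 5v + 12 has discriminant -23 < 0, so no further real roots.

v = 3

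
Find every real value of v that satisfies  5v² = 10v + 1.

Rearrange to standard form: 5v² - 10v - 1 = 0.
Discriminant: (-10)² − 4·5·(-1) = 120.
Quadratic formula: v = (10 ± √120) / 10.
So v = 1 + √(30)/5 ≈ 2.0954 or v = 1 - √(30)/5 ≈ -0.0954.

v = -0.0954 or v = 2.0954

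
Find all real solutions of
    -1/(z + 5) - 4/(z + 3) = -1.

Multiply both sides by (z + 5)(z + 3):
-(z + 3) - 4(z + 5) = -(z + 5)(z + 3).
Expand and collect terms: -z^2 - 3z + 8 = 0.
By the quadratic formula, z = (3 +/- sqrt(41)) / -2, so z ~= -4.7016 or z ~= 1.7016.
Neither value makes a denominator zero (z != -5, z != -3), so both are valid.

z = -4.7016 or z = 1.7016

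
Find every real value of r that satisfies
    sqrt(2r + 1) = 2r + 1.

Square both sides: 2r + 1 = (2r + 1)^2.
Expand and rearrange: 4r^2 + 2r = 0.
Solving gives r = 0 or r = -0.5.
Check each candidate in the original equation:
  r = 0: sqrt(1) = 1, while 2r + 1 = 1 — valid.
  r = -0.5: sqrt(0) = 0, while 2r + 1 = 0 — valid.

r = -0.5 or r = 0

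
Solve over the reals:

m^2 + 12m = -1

Rearrange to standard form: m^2 + 12m + 1 = 0.
Discriminant: (12)^2 - 4*1*1 = 140.
Quadratic formula: m = (-12 +/- sqrt(140)) / 2.
So m = -6 + sqrt(35) ~= -0.0839 or m = -6 - sqrt(35) ~= -11.9161.

m = -11.9161 or m = -0.0839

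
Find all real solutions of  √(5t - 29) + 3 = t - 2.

Isolate the radical: √(5t - 29) = t - 5.
Square both sides: 5t - 29 = (t - 5)².
Expand and rearrange: t² - 15t + 54 = 0.
Solving gives t = 9 or t = 6.
Check each candidate in the original equation:
  t = 9: √(16) = 4, while t - 5 = 4 — valid.
  t = 6: √(1) = 1, while t - 5 = 1 — valid.

t = 6 or t = 9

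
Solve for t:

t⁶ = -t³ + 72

Let u = t³. The equation becomes u² + u - 72 = 0.
Factor: (u - 8)(u + 9) = 0, so u = 8 or u = -9.
t³ = 8 gives t = 2.
t³ = -9 gives t = -∛(9) ≈ -2.0801.

t = -2.0801 or t = 2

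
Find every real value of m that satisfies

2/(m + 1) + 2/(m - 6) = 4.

m = -0.5355 or m = 6.5355

Multiply both sides by (m + 1)(m - 6):
2(m - 6) + 2(m + 1) = 4(m + 1)(m - 6).
Expand and collect terms: 4m^2 - 24m - 14 = 0.
By the quadratic formula, m = (24 +/- sqrt(800)) / 8, so m ~= 6.5355 or m ~= -0.5355.
Neither value makes a denominator zero (m != -1, m != 6), so both are valid.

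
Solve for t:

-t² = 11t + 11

Rearrange to standard form: -t² - 11t - 11 = 0.
Discriminant: (-11)² − 4·(-1)·(-11) = 77.
Quadratic formula: t = (11 ± √77) / (-2).
So t = -11/2 - √(77)/2 ≈ -9.8875 or t = -11/2 + √(77)/2 ≈ -1.1125.

t = -9.8875 or t = -1.1125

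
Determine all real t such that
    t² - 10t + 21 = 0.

Factor: (t - 7)(t - 3) = 0.
So t = 7 or t = 3.

t = 3 or t = 7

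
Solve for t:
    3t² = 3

Bring every term to one side: 3t² - 3 = 0.
Factor: 3(t + 1)(t - 1) = 0.
So t = -1 or t = 1.

t = -1 or t = 1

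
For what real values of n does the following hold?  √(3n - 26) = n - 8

Square both sides: 3n - 26 = (n - 8)².
Expand and rearrange: n² - 19n + 90 = 0.
Solving gives n = 10 or n = 9.
Check each candidate in the original equation:
  n = 10: √(4) = 2, while n - 8 = 2 — valid.
  n = 9: √(1) = 1, while n - 8 = 1 — valid.

n = 9 or n = 10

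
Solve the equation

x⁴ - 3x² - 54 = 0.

Let u = x². The equation becomes u² - 3u - 54 = 0.
Factor: (u + 6)(u - 9) = 0, so u = -6 or u = 9.
x² = -6 < 0 has no real solution.
x² = 9 gives x = ±3.

x = -3 or x = 3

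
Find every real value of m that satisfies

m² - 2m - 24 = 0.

m = -4 or m = 6

Factor: (m - 6)(m + 4) = 0.
So m = 6 or m = -4.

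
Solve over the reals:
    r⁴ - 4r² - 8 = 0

r = -2.3375 or r = 2.3375

Let u = r². The equation becomes u² - 4u - 8 = 0.
By the quadratic formula, u = 2 + 2·√(3) or u = 2 - 2·√(3).
r² = 2 + 2·√(3) gives r = ±√(2 + 2·√(3)) ≈ ±2.3375.
r² = 2 - 2·√(3) < 0 has no real solution.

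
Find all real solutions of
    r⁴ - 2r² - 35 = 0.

Let u = r². The equation becomes u² - 2u - 35 = 0.
Factor: (u - 7)(u + 5) = 0, so u = 7 or u = -5.
r² = 7 gives r = ±√(7) ≈ ±2.6458.
r² = -5 < 0 has no real solution.

r = -2.6458 or r = 2.6458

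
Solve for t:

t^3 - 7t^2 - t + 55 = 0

Possible rational roots are divisors of 55. Testing t = 5 gives 0, so (t - 5) is a factor.
Divide: t^3 - 7t^2 - t + 55 = (t - 5)(t^2 - 2t - 11).
Apply the quadratic formula to t^2 - 2t - 11 = 0: t = (2 +/- sqrt(48))/2, i.e. t ~= 4.4641 or t ~= -2.4641.

t = -2.4641 or t = 4.4641 or t = 5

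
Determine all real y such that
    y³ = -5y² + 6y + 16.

y = -5.5616 or y = -1.4384 or y = 2

Rearrange: y³ + 5y² - 6y - 16 = 0.
Possible rational roots are divisors of -16. Testing y = 2 gives 0, so (y - 2) is a factor.
Divide: y³ + 5y² - 6y - 16 = (y - 2)(y² + 7y + 8).
Apply the quadratic formula to y² + 7y + 8 = 0: y = (-7 ± √17)/2, i.e. y ≈ -1.4384 or y ≈ -5.5616.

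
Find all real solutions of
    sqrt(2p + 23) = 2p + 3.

Square both sides: 2p + 23 = (2p + 3)^2.
Expand and rearrange: 4p^2 + 10p - 14 = 0.
Solving gives p = 1 or p = -3.5.
Check each candidate in the original equation:
  p = 1: sqrt(25) = 5, while 2p + 3 = 5 — valid.
  p = -3.5: sqrt(16) = 4, while 2p + 3 = -4 — extraneous.

p = 1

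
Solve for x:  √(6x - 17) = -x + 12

Square both sides: 6x - 17 = (-x + 12)².
Expand and rearrange: x² - 30x + 161 = 0.
Solving gives x = 23 or x = 7.
Check each candidate in the original equation:
  x = 23: √(121) = 11, while -x + 12 = -11 — extraneous.
  x = 7: √(25) = 5, while -x + 12 = 5 — valid.

x = 7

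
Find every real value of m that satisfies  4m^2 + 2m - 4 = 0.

m = -1.2808 or m = 0.7808

Discriminant: (2)^2 - 4*4*(-4) = 68.
Quadratic formula: m = (-2 +/- sqrt(68)) / 8.
So m = -1/4 + sqrt(17)/4 ~= 0.7808 or m = -sqrt(17)/4 - 1/4 ~= -1.2808.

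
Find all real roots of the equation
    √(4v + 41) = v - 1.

Square both sides: 4v + 41 = (v - 1)².
Expand and rearrange: v² - 6v - 40 = 0.
Solving gives v = 10 or v = -4.
Check each candidate in the original equation:
  v = 10: √(81) = 9, while v - 1 = 9 — valid.
  v = -4: √(25) = 5, while v - 1 = -5 — extraneous.

v = 10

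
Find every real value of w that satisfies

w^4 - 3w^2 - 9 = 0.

w = -2.2032 or w = 2.2032

Let u = w^2. The equation becomes u^2 - 3u - 9 = 0.
By the quadratic formula, u = 3/2 + 3*sqrt(5)/2 or u = 3/2 - 3*sqrt(5)/2.
w^2 = 3/2 + 3*sqrt(5)/2 gives w = +/-sqrt(3/2 + 3*sqrt(5)/2) ~= +/-2.2032.
w^2 = 3/2 - 3*sqrt(5)/2 < 0 has no real solution.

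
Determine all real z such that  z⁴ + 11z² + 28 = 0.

No real solutions.

Let u = z². The equation becomes u² + 11u + 28 = 0.
Factor: (u + 7)(u + 4) = 0, so u = -7 or u = -4.
z² = -7 < 0 has no real solution.
z² = -4 < 0 has no real solution.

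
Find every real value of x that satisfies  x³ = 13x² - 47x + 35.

Rearrange: x³ - 13x² + 47x - 35 = 0.
Possible rational roots are divisors of -35. Testing x = 5 gives 0, so (x - 5) is a factor.
Divide: x³ - 13x² + 47x - 35 = (x - 5)(x² - 8x + 7).
Factor the quadratic: x = 7 or x = 1.

x = 1 or x = 5 or x = 7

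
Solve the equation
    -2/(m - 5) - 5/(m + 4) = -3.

Multiply both sides by (m - 5)(m + 4):
-2(m + 4) - 5(m - 5) = -3(m - 5)(m + 4).
Expand and collect terms: -3m² + 10m + 43 = 0.
By the quadratic formula, m = (-10 ± √616) / -6, so m ≈ -2.4699 or m ≈ 5.8032.
Neither value makes a denominator zero (m ≠ 5, m ≠ -4), so both are valid.

m = -2.4699 or m = 5.8032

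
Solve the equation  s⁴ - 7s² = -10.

s = -2.2361 or s = -1.4142 or s = 1.4142 or s = 2.2361

Let u = s². The equation becomes u² - 7u + 10 = 0.
Factor: (u - 5)(u - 2) = 0, so u = 5 or u = 2.
s² = 5 gives s = ±√(5) ≈ ±2.2361.
s² = 2 gives s = ±√(2) ≈ ±1.4142.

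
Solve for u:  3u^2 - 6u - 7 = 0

u = -0.8257 or u = 2.8257

Discriminant: (-6)^2 - 4*3*(-7) = 120.
Quadratic formula: u = (6 +/- sqrt(120)) / 6.
So u = 1 + sqrt(30)/3 ~= 2.8257 or u = 1 - sqrt(30)/3 ~= -0.8257.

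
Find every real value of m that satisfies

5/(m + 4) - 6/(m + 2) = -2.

m = -5.3117 or m = -0.1883

Multiply both sides by (m + 4)(m + 2):
5(m + 2) - 6(m + 4) = -2(m + 4)(m + 2).
Expand and collect terms: -2m² - 11m - 2 = 0.
By the quadratic formula, m = (11 ± √105) / -4, so m ≈ -5.3117 or m ≈ -0.1883.
Neither value makes a denominator zero (m ≠ -4, m ≠ -2), so both are valid.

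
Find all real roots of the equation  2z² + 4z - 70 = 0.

Factor: 2(z + 7)(z - 5) = 0.
So z = -7 or z = 5.

z = -7 or z = 5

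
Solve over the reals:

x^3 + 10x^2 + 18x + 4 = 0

x = -7.7417 or x = -2 or x = -0.2583

Possible rational roots are divisors of 4. Testing x = -2 gives 0, so (x + 2) is a factor.
Divide: x^3 + 10x^2 + 18x + 4 = (x + 2)(x^2 + 8x + 2).
Apply the quadratic formula to x^2 + 8x + 2 = 0: x = (-8 +/- sqrt(56))/2, i.e. x ~= -0.2583 or x ~= -7.7417.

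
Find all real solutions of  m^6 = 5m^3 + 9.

m = -1.1201 or m = 1.8571

Let u = m^3. The equation becomes u^2 - 5u - 9 = 0.
By the quadratic formula, u = 5/2 + sqrt(61)/2 or u = 5/2 - sqrt(61)/2.
m^3 = 5/2 + sqrt(61)/2 gives m = (5/2 + sqrt(61)/2)^(1/3) ~= 1.8571.
m^3 = 5/2 - sqrt(61)/2 gives m = -(-5/2 + sqrt(61)/2)^(1/3) ~= -1.1201.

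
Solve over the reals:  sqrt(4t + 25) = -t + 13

Square both sides: 4t + 25 = (-t + 13)^2.
Expand and rearrange: t^2 - 30t + 144 = 0.
Solving gives t = 24 or t = 6.
Check each candidate in the original equation:
  t = 24: sqrt(121) = 11, while -t + 13 = -11 — extraneous.
  t = 6: sqrt(49) = 7, while -t + 13 = 7 — valid.

t = 6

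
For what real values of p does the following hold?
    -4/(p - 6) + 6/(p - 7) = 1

p = 5 or p = 10

Multiply both sides by (p - 6)(p - 7):
-4(p - 7) + 6(p - 6) = (p - 6)(p - 7).
Expand and collect terms: p^2 - 15p + 50 = 0.
Factor or apply the quadratic formula: p = 10 or p = 5.
Neither value makes a denominator zero (p != 6, p != 7), so both are valid.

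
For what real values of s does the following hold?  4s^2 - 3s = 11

Rearrange to standard form: 4s^2 - 3s - 11 = 0.
Discriminant: (-3)^2 - 4*4*(-11) = 185.
Quadratic formula: s = (3 +/- sqrt(185)) / 8.
So s = 3/8 + sqrt(185)/8 ~= 2.0752 or s = 3/8 - sqrt(185)/8 ~= -1.3252.

s = -1.3252 or s = 2.0752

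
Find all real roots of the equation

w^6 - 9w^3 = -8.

Let u = w^3. The equation becomes u^2 - 9u + 8 = 0.
Factor: (u - 8)(u - 1) = 0, so u = 8 or u = 1.
w^3 = 8 gives w = 2.
w^3 = 1 gives w = 1.

w = 1 or w = 2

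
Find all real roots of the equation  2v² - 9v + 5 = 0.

Discriminant: (-9)² − 4·2·5 = 41.
Quadratic formula: v = (9 ± √41) / 4.
So v = √(41)/4 + 9/4 ≈ 3.8508 or v = 9/4 - √(41)/4 ≈ 0.6492.

v = 0.6492 or v = 3.8508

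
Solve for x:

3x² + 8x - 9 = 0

x = -3.5191 or x = 0.8525

Discriminant: (8)² − 4·3·(-9) = 172.
Quadratic formula: x = (-8 ± √172) / 6.
So x = -4/3 + √(43)/3 ≈ 0.8525 or x = -√(43)/3 - 4/3 ≈ -3.5191.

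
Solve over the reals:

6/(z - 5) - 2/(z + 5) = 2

z = -5.7823 or z = 7.7823

Multiply both sides by (z - 5)(z + 5):
6(z + 5) - 2(z - 5) = 2(z - 5)(z + 5).
Expand and collect terms: 2z² - 4z - 90 = 0.
By the quadratic formula, z = (4 ± √736) / 4, so z ≈ 7.7823 or z ≈ -5.7823.
Neither value makes a denominator zero (z ≠ 5, z ≠ -5), so both are valid.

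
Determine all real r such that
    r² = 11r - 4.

Rearrange to standard form: r² - 11r + 4 = 0.
Discriminant: (-11)² − 4·1·4 = 105.
Quadratic formula: r = (11 ± √105) / 2.
So r = √(105)/2 + 11/2 ≈ 10.6235 or r = 11/2 - √(105)/2 ≈ 0.3765.

r = 0.3765 or r = 10.6235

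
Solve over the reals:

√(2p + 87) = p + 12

Square both sides: 2p + 87 = (p + 12)².
Expand and rearrange: p² + 22p + 57 = 0.
Solving gives p = -3 or p = -19.
Check each candidate in the original equation:
  p = -3: √(81) = 9, while p + 12 = 9 — valid.
  p = -19: √(49) = 7, while p + 12 = -7 — extraneous.

p = -3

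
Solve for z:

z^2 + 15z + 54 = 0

Factor: (z + 6)(z + 9) = 0.
So z = -6 or z = -9.

z = -9 or z = -6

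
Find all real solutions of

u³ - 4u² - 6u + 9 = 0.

Possible rational roots are divisors of 9. Testing u = 1 gives 0, so (u - 1) is a factor.
Divide: u³ - 4u² - 6u + 9 = (u - 1)(u² - 3u - 9).
Apply the quadratic formula to u² - 3u - 9 = 0: u = (3 ± √45)/2, i.e. u ≈ 4.8541 or u ≈ -1.8541.

u = -1.8541 or u = 1 or u = 4.8541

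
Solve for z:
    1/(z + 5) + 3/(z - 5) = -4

Multiply both sides by (z + 5)(z - 5):
(z - 5) + 3(z + 5) = -4(z + 5)(z - 5).
Expand and collect terms: -4z^2 - 4z + 90 = 0.
By the quadratic formula, z = (4 +/- sqrt(1456)) / -8, so z ~= -5.2697 or z ~= 4.2697.
Neither value makes a denominator zero (z != -5, z != 5), so both are valid.

z = -5.2697 or z = 4.2697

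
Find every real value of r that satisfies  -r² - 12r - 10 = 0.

r = -11.099 or r = -0.901

Discriminant: (-12)² − 4·(-1)·(-10) = 104.
Quadratic formula: r = (12 ± √104) / (-2).
So r = -6 - √(26) ≈ -11.099 or r = -6 + √(26) ≈ -0.901.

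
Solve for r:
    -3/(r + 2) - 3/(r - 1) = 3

r = -3.3028 or r = 0.3028

Multiply both sides by (r + 2)(r - 1):
-3(r - 1) - 3(r + 2) = 3(r + 2)(r - 1).
Expand and collect terms: 3r^2 + 9r - 3 = 0.
By the quadratic formula, r = (-9 +/- sqrt(117)) / 6, so r ~= 0.3028 or r ~= -3.3028.
Neither value makes a denominator zero (r != -2, r != 1), so both are valid.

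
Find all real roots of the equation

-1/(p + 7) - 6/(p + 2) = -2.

p = -6.6949 or p = 1.1949

Multiply both sides by (p + 7)(p + 2):
-(p + 2) - 6(p + 7) = -2(p + 7)(p + 2).
Expand and collect terms: -2p² - 11p + 16 = 0.
By the quadratic formula, p = (11 ± √249) / -4, so p ≈ -6.6949 or p ≈ 1.1949.
Neither value makes a denominator zero (p ≠ -7, p ≠ -2), so both are valid.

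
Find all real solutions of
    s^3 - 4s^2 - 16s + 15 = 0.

Possible rational roots are divisors of 15. Testing s = -3 gives 0, so (s + 3) is a factor.
Divide: s^3 - 4s^2 - 16s + 15 = (s + 3)(s^2 - 7s + 5).
Apply the quadratic formula to s^2 - 7s + 5 = 0: s = (7 +/- sqrt(29))/2, i.e. s ~= 6.1926 or s ~= 0.8074.

s = -3 or s = 0.8074 or s = 6.1926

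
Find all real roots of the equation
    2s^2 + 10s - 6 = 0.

s = -5.5414 or s = 0.5414

Discriminant: (10)^2 - 4*2*(-6) = 148.
Quadratic formula: s = (-10 +/- sqrt(148)) / 4.
So s = -5/2 + sqrt(37)/2 ~= 0.5414 or s = -sqrt(37)/2 - 5/2 ~= -5.5414.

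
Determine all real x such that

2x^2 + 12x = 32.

Bring every term to one side: 2x^2 + 12x - 32 = 0.
Factor: 2(x - 2)(x + 8) = 0.
So x = 2 or x = -8.

x = -8 or x = 2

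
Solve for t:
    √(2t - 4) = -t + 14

t = 10

Square both sides: 2t - 4 = (-t + 14)².
Expand and rearrange: t² - 30t + 200 = 0.
Solving gives t = 20 or t = 10.
Check each candidate in the original equation:
  t = 20: √(36) = 6, while -t + 14 = -6 — extraneous.
  t = 10: √(16) = 4, while -t + 14 = 4 — valid.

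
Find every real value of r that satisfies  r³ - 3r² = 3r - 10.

Rearrange: r³ - 3r² - 3r + 10 = 0.
Possible rational roots are divisors of 10. Testing r = 2 gives 0, so (r - 2) is a factor.
Divide: r³ - 3r² - 3r + 10 = (r - 2)(r² - r - 5).
Apply the quadratic formula to r² - r - 5 = 0: r = (1 ± √21)/2, i.e. r ≈ 2.7913 or r ≈ -1.7913.

r = -1.7913 or r = 2 or r = 2.7913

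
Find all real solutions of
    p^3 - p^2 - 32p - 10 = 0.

Possible rational roots are divisors of -10. Testing p = -5 gives 0, so (p + 5) is a factor.
Divide: p^3 - p^2 - 32p - 10 = (p + 5)(p^2 - 6p - 2).
Apply the quadratic formula to p^2 - 6p - 2 = 0: p = (6 +/- sqrt(44))/2, i.e. p ~= 6.3166 or p ~= -0.3166.

p = -5 or p = -0.3166 or p = 6.3166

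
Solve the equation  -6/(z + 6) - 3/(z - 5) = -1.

Multiply both sides by (z + 6)(z - 5):
-6(z - 5) - 3(z + 6) = -(z + 6)(z - 5).
Expand and collect terms: -z² + 8z + 18 = 0.
By the quadratic formula, z = (-8 ± √136) / -2, so z ≈ -1.831 or z ≈ 9.831.
Neither value makes a denominator zero (z ≠ -6, z ≠ 5), so both are valid.

z = -1.831 or z = 9.831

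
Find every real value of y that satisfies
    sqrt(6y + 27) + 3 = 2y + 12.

y = -4.5 or y = -3

Isolate the radical: sqrt(6y + 27) = 2y + 9.
Square both sides: 6y + 27 = (2y + 9)^2.
Expand and rearrange: 4y^2 + 30y + 54 = 0.
Solving gives y = -3 or y = -4.5.
Check each candidate in the original equation:
  y = -3: sqrt(9) = 3, while 2y + 9 = 3 — valid.
  y = -4.5: sqrt(0) = 0, while 2y + 9 = 0 — valid.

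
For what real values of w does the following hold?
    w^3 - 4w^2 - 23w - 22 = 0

w = -2 or w = -1.4721 or w = 7.4721

Possible rational roots are divisors of -22. Testing w = -2 gives 0, so (w + 2) is a factor.
Divide: w^3 - 4w^2 - 23w - 22 = (w + 2)(w^2 - 6w - 11).
Apply the quadratic formula to w^2 - 6w - 11 = 0: w = (6 +/- sqrt(80))/2, i.e. w ~= 7.4721 or w ~= -1.4721.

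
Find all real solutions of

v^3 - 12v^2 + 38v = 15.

v = 0.4586 or v = 5 or v = 6.5414

Rearrange: v^3 - 12v^2 + 38v - 15 = 0.
Possible rational roots are divisors of -15. Testing v = 5 gives 0, so (v - 5) is a factor.
Divide: v^3 - 12v^2 + 38v - 15 = (v - 5)(v^2 - 7v + 3).
Apply the quadratic formula to v^2 - 7v + 3 = 0: v = (7 +/- sqrt(37))/2, i.e. v ~= 6.5414 or v ~= 0.4586.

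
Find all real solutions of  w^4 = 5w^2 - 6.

w = -1.7321 or w = -1.4142 or w = 1.4142 or w = 1.7321

Let u = w^2. The equation becomes u^2 - 5u + 6 = 0.
Factor: (u - 3)(u - 2) = 0, so u = 3 or u = 2.
w^2 = 3 gives w = +/-sqrt(3) ~= +/-1.7321.
w^2 = 2 gives w = +/-sqrt(2) ~= +/-1.4142.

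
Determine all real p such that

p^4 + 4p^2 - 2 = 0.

p = -0.6704 or p = 0.6704

Let u = p^2. The equation becomes u^2 + 4u - 2 = 0.
By the quadratic formula, u = -2 + sqrt(6) or u = -sqrt(6) - 2.
p^2 = -2 + sqrt(6) gives p = +/-sqrt(-2 + sqrt(6)) ~= +/-0.6704.
p^2 = -sqrt(6) - 2 < 0 has no real solution.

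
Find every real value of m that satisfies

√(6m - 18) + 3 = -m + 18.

m = 9

Isolate the radical: √(6m - 18) = -m + 15.
Square both sides: 6m - 18 = (-m + 15)².
Expand and rearrange: m² - 36m + 243 = 0.
Solving gives m = 27 or m = 9.
Check each candidate in the original equation:
  m = 27: √(144) = 12, while -m + 15 = -12 — extraneous.
  m = 9: √(36) = 6, while -m + 15 = 6 — valid.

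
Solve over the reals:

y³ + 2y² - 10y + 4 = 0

Possible rational roots are divisors of 4. Testing y = 2 gives 0, so (y - 2) is a factor.
Divide: y³ + 2y² - 10y + 4 = (y - 2)(y² + 4y - 2).
Apply the quadratic formula to y² + 4y - 2 = 0: y = (-4 ± √24)/2, i.e. y ≈ 0.4495 or y ≈ -4.4495.

y = -4.4495 or y = 0.4495 or y = 2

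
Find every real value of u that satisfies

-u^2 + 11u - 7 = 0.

u = 0.6782 or u = 10.3218

Discriminant: (11)^2 - 4*(-1)*(-7) = 93.
Quadratic formula: u = (-11 +/- sqrt(93)) / (-2).
So u = 11/2 - sqrt(93)/2 ~= 0.6782 or u = sqrt(93)/2 + 11/2 ~= 10.3218.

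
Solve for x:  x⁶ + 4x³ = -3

Let u = x³. The equation becomes u² + 4u + 3 = 0.
Factor: (u + 1)(u + 3) = 0, so u = -1 or u = -3.
x³ = -1 gives x = -1.
x³ = -3 gives x = -∛(3) ≈ -1.4422.

x = -1.4422 or x = -1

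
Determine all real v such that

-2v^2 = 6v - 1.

v = -3.1583 or v = 0.1583

Rearrange to standard form: -2v^2 - 6v + 1 = 0.
Discriminant: (-6)^2 - 4*(-2)*1 = 44.
Quadratic formula: v = (6 +/- sqrt(44)) / (-4).
So v = -sqrt(11)/2 - 3/2 ~= -3.1583 or v = -3/2 + sqrt(11)/2 ~= 0.1583.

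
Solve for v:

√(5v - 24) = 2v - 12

Square both sides: 5v - 24 = (2v - 12)².
Expand and rearrange: 4v² - 53v + 168 = 0.
Solving gives v = 8 or v = 5.25.
Check each candidate in the original equation:
  v = 8: √(16) = 4, while 2v - 12 = 4 — valid.
  v = 5.25: √(2.25) = 1.5, while 2v - 12 = -1.5 — extraneous.

v = 8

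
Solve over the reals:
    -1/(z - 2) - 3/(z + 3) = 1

Multiply both sides by (z - 2)(z + 3):
-(z + 3) - 3(z - 2) = (z - 2)(z + 3).
Expand and collect terms: z^2 + 5z - 9 = 0.
By the quadratic formula, z = (-5 +/- sqrt(61)) / 2, so z ~= 1.4051 or z ~= -6.4051.
Neither value makes a denominator zero (z != 2, z != -3), so both are valid.

z = -6.4051 or z = 1.4051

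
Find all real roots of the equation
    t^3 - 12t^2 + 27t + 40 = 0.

t = -1 or t = 5 or t = 8

Possible rational roots are divisors of 40. Testing t = 5 gives 0, so (t - 5) is a factor.
Divide: t^3 - 12t^2 + 27t + 40 = (t - 5)(t^2 - 7t - 8).
Factor the quadratic: t = 8 or t = -1.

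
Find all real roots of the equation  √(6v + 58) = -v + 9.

v = 1

Square both sides: 6v + 58 = (-v + 9)².
Expand and rearrange: v² - 24v + 23 = 0.
Solving gives v = 23 or v = 1.
Check each candidate in the original equation:
  v = 23: √(196) = 14, while -v + 9 = -14 — extraneous.
  v = 1: √(64) = 8, while -v + 9 = 8 — valid.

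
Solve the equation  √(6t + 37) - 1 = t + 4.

t = 2

Isolate the radical: √(6t + 37) = t + 5.
Square both sides: 6t + 37 = (t + 5)².
Expand and rearrange: t² + 4t - 12 = 0.
Solving gives t = 2 or t = -6.
Check each candidate in the original equation:
  t = 2: √(49) = 7, while t + 5 = 7 — valid.
  t = -6: √(1) = 1, while t + 5 = -1 — extraneous.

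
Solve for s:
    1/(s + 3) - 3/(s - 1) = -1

s = -3.6056 or s = 3.6056

Multiply both sides by (s + 3)(s - 1):
(s - 1) - 3(s + 3) = -(s + 3)(s - 1).
Expand and collect terms: -s² + 13 = 0.
By the quadratic formula, s = (0 ± √52) / -2, so s ≈ -3.6056 or s ≈ 3.6056.
Neither value makes a denominator zero (s ≠ -3, s ≠ 1), so both are valid.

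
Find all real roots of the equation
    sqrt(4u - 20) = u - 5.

Square both sides: 4u - 20 = (u - 5)^2.
Expand and rearrange: u^2 - 14u + 45 = 0.
Solving gives u = 9 or u = 5.
Check each candidate in the original equation:
  u = 9: sqrt(16) = 4, while u - 5 = 4 — valid.
  u = 5: sqrt(0) = 0, while u - 5 = 0 — valid.

u = 5 or u = 9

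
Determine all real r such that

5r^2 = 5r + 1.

Rearrange to standard form: 5r^2 - 5r - 1 = 0.
Discriminant: (-5)^2 - 4*5*(-1) = 45.
Quadratic formula: r = (5 +/- sqrt(45)) / 10.
So r = 1/2 + 3*sqrt(5)/10 ~= 1.1708 or r = 1/2 - 3*sqrt(5)/10 ~= -0.1708.

r = -0.1708 or r = 1.1708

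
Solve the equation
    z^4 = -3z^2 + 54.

z = -2.4495 or z = 2.4495

Let u = z^2. The equation becomes u^2 + 3u - 54 = 0.
Factor: (u + 9)(u - 6) = 0, so u = -9 or u = 6.
z^2 = -9 < 0 has no real solution.
z^2 = 6 gives z = +/-sqrt(6) ~= +/-2.4495.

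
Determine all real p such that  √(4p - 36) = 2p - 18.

p = 9 or p = 10

Square both sides: 4p - 36 = (2p - 18)².
Expand and rearrange: 4p² - 76p + 360 = 0.
Solving gives p = 10 or p = 9.
Check each candidate in the original equation:
  p = 10: √(4) = 2, while 2p - 18 = 2 — valid.
  p = 9: √(0) = 0, while 2p - 18 = 0 — valid.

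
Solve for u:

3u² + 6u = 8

u = -2.9149 or u = 0.9149

Rearrange to standard form: 3u² + 6u - 8 = 0.
Discriminant: (6)² − 4·3·(-8) = 132.
Quadratic formula: u = (-6 ± √132) / 6.
So u = -1 + √(33)/3 ≈ 0.9149 or u = -√(33)/3 - 1 ≈ -2.9149.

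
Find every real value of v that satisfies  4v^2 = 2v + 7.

v = -1.0963 or v = 1.5963

Rearrange to standard form: 4v^2 - 2v - 7 = 0.
Discriminant: (-2)^2 - 4*4*(-7) = 116.
Quadratic formula: v = (2 +/- sqrt(116)) / 8.
So v = 1/4 + sqrt(29)/4 ~= 1.5963 or v = 1/4 - sqrt(29)/4 ~= -1.0963.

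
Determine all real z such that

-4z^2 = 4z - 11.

Rearrange to standard form: -4z^2 - 4z + 11 = 0.
Discriminant: (-4)^2 - 4*(-4)*11 = 192.
Quadratic formula: z = (4 +/- sqrt(192)) / (-8).
So z = -sqrt(3) - 1/2 ~= -2.2321 or z = -1/2 + sqrt(3) ~= 1.2321.

z = -2.2321 or z = 1.2321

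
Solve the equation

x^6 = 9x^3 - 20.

Let u = x^3. The equation becomes u^2 - 9u + 20 = 0.
Factor: (u - 4)(u - 5) = 0, so u = 4 or u = 5.
x^3 = 4 gives x = (4)^(1/3) ~= 1.5874.
x^3 = 5 gives x = (5)^(1/3) ~= 1.71.

x = 1.5874 or x = 1.71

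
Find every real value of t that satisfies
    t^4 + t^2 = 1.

t = -0.7862 or t = 0.7862

Let u = t^2. The equation becomes u^2 + u - 1 = 0.
By the quadratic formula, u = -1/2 + sqrt(5)/2 or u = -sqrt(5)/2 - 1/2.
t^2 = -1/2 + sqrt(5)/2 gives t = +/-sqrt(-1/2 + sqrt(5)/2) ~= +/-0.7862.
t^2 = -sqrt(5)/2 - 1/2 < 0 has no real solution.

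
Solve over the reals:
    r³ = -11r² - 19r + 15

Rearrange: r³ + 11r² + 19r - 15 = 0.
Possible rational roots are divisors of -15. Testing r = -3 gives 0, so (r + 3) is a factor.
Divide: r³ + 11r² + 19r - 15 = (r + 3)(r² + 8r - 5).
Apply the quadratic formula to r² + 8r - 5 = 0: r = (-8 ± √84)/2, i.e. r ≈ 0.5826 or r ≈ -8.5826.

r = -8.5826 or r = -3 or r = 0.5826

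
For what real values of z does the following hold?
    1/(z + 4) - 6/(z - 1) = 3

Multiply both sides by (z + 4)(z - 1):
(z - 1) - 6(z + 4) = 3(z + 4)(z - 1).
Expand and collect terms: 3z^2 + 14z + 13 = 0.
By the quadratic formula, z = (-14 +/- sqrt(40)) / 6, so z ~= -1.2792 or z ~= -3.3874.
Neither value makes a denominator zero (z != -4, z != 1), so both are valid.

z = -3.3874 or z = -1.2792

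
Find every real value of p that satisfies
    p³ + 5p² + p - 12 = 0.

Possible rational roots are divisors of -12. Testing p = -4 gives 0, so (p + 4) is a factor.
Divide: p³ + 5p² + p - 12 = (p + 4)(p² + p - 3).
Apply the quadratic formula to p² + p - 3 = 0: p = (-1 ± √13)/2, i.e. p ≈ 1.3028 or p ≈ -2.3028.

p = -4 or p = -2.3028 or p = 1.3028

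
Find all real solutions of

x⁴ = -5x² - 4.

Let u = x². The equation becomes u² + 5u + 4 = 0.
Factor: (u + 4)(u + 1) = 0, so u = -4 or u = -1.
x² = -4 < 0 has no real solution.
x² = -1 < 0 has no real solution.

No real solutions.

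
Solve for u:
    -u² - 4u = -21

Bring every term to one side: -u² - 4u + 21 = 0.
Factor: -1(u + 7)(u - 3) = 0.
So u = -7 or u = 3.

u = -7 or u = 3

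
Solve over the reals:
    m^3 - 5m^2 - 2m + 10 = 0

m = -1.4142 or m = 1.4142 or m = 5

Possible rational roots are divisors of 10. Testing m = 5 gives 0, so (m - 5) is a factor.
Divide: m^3 - 5m^2 - 2m + 10 = (m - 5)(m^2 - 2).
Apply the quadratic formula to m^2 - 2 = 0: m = (0 +/- sqrt(8))/2, i.e. m ~= 1.4142 or m ~= -1.4142.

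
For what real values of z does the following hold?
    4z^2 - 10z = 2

Rearrange to standard form: 4z^2 - 10z - 2 = 0.
Discriminant: (-10)^2 - 4*4*(-2) = 132.
Quadratic formula: z = (10 +/- sqrt(132)) / 8.
So z = 5/4 + sqrt(33)/4 ~= 2.6861 or z = 5/4 - sqrt(33)/4 ~= -0.1861.

z = -0.1861 or z = 2.6861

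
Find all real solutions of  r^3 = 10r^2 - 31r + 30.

Rearrange: r^3 - 10r^2 + 31r - 30 = 0.
Possible rational roots are divisors of -30. Testing r = 3 gives 0, so (r - 3) is a factor.
Divide: r^3 - 10r^2 + 31r - 30 = (r - 3)(r^2 - 7r + 10).
Factor the quadratic: r = 5 or r = 2.

r = 2 or r = 3 or r = 5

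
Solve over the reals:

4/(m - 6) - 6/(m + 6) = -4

m = -4.3394 or m = 4.8394

Multiply both sides by (m - 6)(m + 6):
4(m + 6) - 6(m - 6) = -4(m - 6)(m + 6).
Expand and collect terms: -4m² + 2m + 84 = 0.
By the quadratic formula, m = (-2 ± √1348) / -8, so m ≈ -4.3394 or m ≈ 4.8394.
Neither value makes a denominator zero (m ≠ 6, m ≠ -6), so both are valid.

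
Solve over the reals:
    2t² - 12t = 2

t = -0.1623 or t = 6.1623

Rearrange to standard form: 2t² - 12t - 2 = 0.
Discriminant: (-12)² − 4·2·(-2) = 160.
Quadratic formula: t = (12 ± √160) / 4.
So t = 3 + √(10) ≈ 6.1623 or t = 3 - √(10) ≈ -0.1623.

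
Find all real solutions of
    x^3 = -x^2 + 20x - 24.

Rearrange: x^3 + x^2 - 20x + 24 = 0.
Possible rational roots are divisors of 24. Testing x = 3 gives 0, so (x - 3) is a factor.
Divide: x^3 + x^2 - 20x + 24 = (x - 3)(x^2 + 4x - 8).
Apply the quadratic formula to x^2 + 4x - 8 = 0: x = (-4 +/- sqrt(48))/2, i.e. x ~= 1.4641 or x ~= -5.4641.

x = -5.4641 or x = 1.4641 or x = 3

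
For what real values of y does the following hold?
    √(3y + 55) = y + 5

y = 3

Square both sides: 3y + 55 = (y + 5)².
Expand and rearrange: y² + 7y - 30 = 0.
Solving gives y = 3 or y = -10.
Check each candidate in the original equation:
  y = 3: √(64) = 8, while y + 5 = 8 — valid.
  y = -10: √(25) = 5, while y + 5 = -5 — extraneous.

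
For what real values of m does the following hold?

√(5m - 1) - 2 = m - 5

m = 10

Isolate the radical: √(5m - 1) = m - 3.
Square both sides: 5m - 1 = (m - 3)².
Expand and rearrange: m² - 11m + 10 = 0.
Solving gives m = 10 or m = 1.
Check each candidate in the original equation:
  m = 10: √(49) = 7, while m - 3 = 7 — valid.
  m = 1: √(4) = 2, while m - 3 = -2 — extraneous.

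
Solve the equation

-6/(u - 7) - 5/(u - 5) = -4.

Multiply both sides by (u - 7)(u - 5):
-6(u - 5) - 5(u - 7) = -4(u - 7)(u - 5).
Expand and collect terms: -4u² + 59u - 205 = 0.
By the quadratic formula, u = (-59 ± √201) / -8, so u ≈ 5.6028 or u ≈ 9.1472.
Neither value makes a denominator zero (u ≠ 7, u ≠ 5), so both are valid.

u = 5.6028 or u = 9.1472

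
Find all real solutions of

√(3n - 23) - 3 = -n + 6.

Isolate the radical: √(3n - 23) = -n + 9.
Square both sides: 3n - 23 = (-n + 9)².
Expand and rearrange: n² - 21n + 104 = 0.
Solving gives n = 13 or n = 8.
Check each candidate in the original equation:
  n = 13: √(16) = 4, while -n + 9 = -4 — extraneous.
  n = 8: √(1) = 1, while -n + 9 = 1 — valid.

n = 8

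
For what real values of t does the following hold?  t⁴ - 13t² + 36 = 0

t = -3 or t = -2 or t = 2 or t = 3

Let u = t². The equation becomes u² - 13u + 36 = 0.
Factor: (u - 9)(u - 4) = 0, so u = 9 or u = 4.
t² = 9 gives t = ±3.
t² = 4 gives t = ±2.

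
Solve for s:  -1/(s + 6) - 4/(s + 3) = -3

s = -5.7749 or s = -1.5585

Multiply both sides by (s + 6)(s + 3):
-(s + 3) - 4(s + 6) = -3(s + 6)(s + 3).
Expand and collect terms: -3s^2 - 22s - 27 = 0.
By the quadratic formula, s = (22 +/- sqrt(160)) / -6, so s ~= -5.7749 or s ~= -1.5585.
Neither value makes a denominator zero (s != -6, s != -3), so both are valid.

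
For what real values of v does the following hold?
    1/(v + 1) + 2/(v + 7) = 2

v = -6.0895 or v = -0.4105

Multiply both sides by (v + 1)(v + 7):
(v + 7) + 2(v + 1) = 2(v + 1)(v + 7).
Expand and collect terms: 2v² + 13v + 5 = 0.
By the quadratic formula, v = (-13 ± √129) / 4, so v ≈ -0.4105 or v ≈ -6.0895.
Neither value makes a denominator zero (v ≠ -1, v ≠ -7), so both are valid.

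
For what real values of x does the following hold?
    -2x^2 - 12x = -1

Rearrange to standard form: -2x^2 - 12x + 1 = 0.
Discriminant: (-12)^2 - 4*(-2)*1 = 152.
Quadratic formula: x = (12 +/- sqrt(152)) / (-4).
So x = -sqrt(38)/2 - 3 ~= -6.0822 or x = -3 + sqrt(38)/2 ~= 0.0822.

x = -6.0822 or x = 0.0822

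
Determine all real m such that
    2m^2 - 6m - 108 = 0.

Factor: 2(m + 6)(m - 9) = 0.
So m = -6 or m = 9.

m = -6 or m = 9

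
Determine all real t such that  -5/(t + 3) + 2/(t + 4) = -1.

t = -4.4495 or t = 0.4495

Multiply both sides by (t + 3)(t + 4):
-5(t + 4) + 2(t + 3) = -(t + 3)(t + 4).
Expand and collect terms: -t^2 - 4t + 2 = 0.
By the quadratic formula, t = (4 +/- sqrt(24)) / -2, so t ~= -4.4495 or t ~= 0.4495.
Neither value makes a denominator zero (t != -3, t != -4), so both are valid.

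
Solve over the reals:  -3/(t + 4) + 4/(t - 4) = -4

Multiply both sides by (t + 4)(t - 4):
-3(t - 4) + 4(t + 4) = -4(t + 4)(t - 4).
Expand and collect terms: -4t² - t + 36 = 0.
By the quadratic formula, t = (1 ± √577) / -8, so t ≈ -3.1276 or t ≈ 2.8776.
Neither value makes a denominator zero (t ≠ -4, t ≠ 4), so both are valid.

t = -3.1276 or t = 2.8776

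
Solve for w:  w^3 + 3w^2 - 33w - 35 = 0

w = -7 or w = -1 or w = 5

Possible rational roots are divisors of -35. Testing w = 5 gives 0, so (w - 5) is a factor.
Divide: w^3 + 3w^2 - 33w - 35 = (w - 5)(w^2 + 8w + 7).
Factor the quadratic: w = -1 or w = -7.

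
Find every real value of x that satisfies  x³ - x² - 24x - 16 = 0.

Possible rational roots are divisors of -16. Testing x = -4 gives 0, so (x + 4) is a factor.
Divide: x³ - x² - 24x - 16 = (x + 4)(x² - 5x - 4).
Apply the quadratic formula to x² - 5x - 4 = 0: x = (5 ± √41)/2, i.e. x ≈ 5.7016 or x ≈ -0.7016.

x = -4 or x = -0.7016 or x = 5.7016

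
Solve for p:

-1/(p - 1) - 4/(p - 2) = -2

p = 1.1492 or p = 4.3508

Multiply both sides by (p - 1)(p - 2):
-(p - 2) - 4(p - 1) = -2(p - 1)(p - 2).
Expand and collect terms: -2p² + 11p - 10 = 0.
By the quadratic formula, p = (-11 ± √41) / -4, so p ≈ 1.1492 or p ≈ 4.3508.
Neither value makes a denominator zero (p ≠ 1, p ≠ 2), so both are valid.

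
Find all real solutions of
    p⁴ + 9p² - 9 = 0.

p = -0.9531 or p = 0.9531

Let u = p². The equation becomes u² + 9u - 9 = 0.
By the quadratic formula, u = -9/2 + 3·√(13)/2 or u = -3·√(13)/2 - 9/2.
p² = -9/2 + 3·√(13)/2 gives p = ±√(-9/2 + 3·√(13)/2) ≈ ±0.9531.
p² = -3·√(13)/2 - 9/2 < 0 has no real solution.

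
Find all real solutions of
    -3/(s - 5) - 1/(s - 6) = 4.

Multiply both sides by (s - 5)(s - 6):
-3(s - 6) - (s - 5) = 4(s - 5)(s - 6).
Expand and collect terms: 4s^2 - 40s + 97 = 0.
By the quadratic formula, s = (40 +/- sqrt(48)) / 8, so s ~= 5.866 or s ~= 4.134.
Neither value makes a denominator zero (s != 5, s != 6), so both are valid.

s = 4.134 or s = 5.866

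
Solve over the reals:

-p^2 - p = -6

Bring every term to one side: -p^2 - p + 6 = 0.
Factor: -1(p - 2)(p + 3) = 0.
So p = 2 or p = -3.

p = -3 or p = 2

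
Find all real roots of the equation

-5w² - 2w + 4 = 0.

Discriminant: (-2)² − 4·(-5)·4 = 84.
Quadratic formula: w = (2 ± √84) / (-10).
So w = -√(21)/5 - 1/5 ≈ -1.1165 or w = -1/5 + √(21)/5 ≈ 0.7165.

w = -1.1165 or w = 0.7165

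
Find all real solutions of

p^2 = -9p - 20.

p = -5 or p = -4

Bring every term to one side: p^2 + 9p + 20 = 0.
Factor: (p + 5)(p + 4) = 0.
So p = -5 or p = -4.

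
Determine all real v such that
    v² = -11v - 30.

v = -6 or v = -5

Bring every term to one side: v² + 11v + 30 = 0.
Factor: (v + 6)(v + 5) = 0.
So v = -6 or v = -5.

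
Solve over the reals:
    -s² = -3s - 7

s = -1.5414 or s = 4.5414

Rearrange to standard form: -s² + 3s + 7 = 0.
Discriminant: (3)² − 4·(-1)·7 = 37.
Quadratic formula: s = (-3 ± √37) / (-2).
So s = 3/2 - √(37)/2 ≈ -1.5414 or s = 3/2 + √(37)/2 ≈ 4.5414.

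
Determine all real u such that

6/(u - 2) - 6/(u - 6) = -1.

Multiply both sides by (u - 2)(u - 6):
6(u - 6) - 6(u - 2) = -(u - 2)(u - 6).
Expand and collect terms: -u² + 8u + 12 = 0.
By the quadratic formula, u = (-8 ± √112) / -2, so u ≈ -1.2915 or u ≈ 9.2915.
Neither value makes a denominator zero (u ≠ 2, u ≠ 6), so both are valid.

u = -1.2915 or u = 9.2915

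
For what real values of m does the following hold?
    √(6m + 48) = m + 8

m = -8 or m = -2

Square both sides: 6m + 48 = (m + 8)².
Expand and rearrange: m² + 10m + 16 = 0.
Solving gives m = -2 or m = -8.
Check each candidate in the original equation:
  m = -2: √(36) = 6, while m + 8 = 6 — valid.
  m = -8: √(0) = 0, while m + 8 = 0 — valid.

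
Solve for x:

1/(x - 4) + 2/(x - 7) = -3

Multiply both sides by (x - 4)(x - 7):
(x - 7) + 2(x - 4) = -3(x - 4)(x - 7).
Expand and collect terms: -3x^2 + 30x - 69 = 0.
By the quadratic formula, x = (-30 +/- sqrt(72)) / -6, so x ~= 3.5858 or x ~= 6.4142.
Neither value makes a denominator zero (x != 4, x != 7), so both are valid.

x = 3.5858 or x = 6.4142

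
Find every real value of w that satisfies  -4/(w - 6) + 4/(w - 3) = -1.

Multiply both sides by (w - 6)(w - 3):
-4(w - 3) + 4(w - 6) = -(w - 6)(w - 3).
Expand and collect terms: -w² + 9w - 6 = 0.
By the quadratic formula, w = (-9 ± √57) / -2, so w ≈ 0.7251 or w ≈ 8.2749.
Neither value makes a denominator zero (w ≠ 6, w ≠ 3), so both are valid.

w = 0.7251 or w = 8.2749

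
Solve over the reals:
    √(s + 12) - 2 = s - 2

s = 4

Isolate the radical: √(s + 12) = s.
Square both sides: s + 12 = (s)².
Expand and rearrange: s² - s - 12 = 0.
Solving gives s = 4 or s = -3.
Check each candidate in the original equation:
  s = 4: √(16) = 4, while s = 4 — valid.
  s = -3: √(9) = 3, while s = -3 — extraneous.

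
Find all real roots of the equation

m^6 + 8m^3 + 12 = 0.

m = -1.8171 or m = -1.2599

Let u = m^3. The equation becomes u^2 + 8u + 12 = 0.
Factor: (u + 2)(u + 6) = 0, so u = -2 or u = -6.
m^3 = -2 gives m = -(2)^(1/3) ~= -1.2599.
m^3 = -6 gives m = -(6)^(1/3) ~= -1.8171.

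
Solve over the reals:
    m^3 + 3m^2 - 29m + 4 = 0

Possible rational roots are divisors of 4. Testing m = 4 gives 0, so (m - 4) is a factor.
Divide: m^3 + 3m^2 - 29m + 4 = (m - 4)(m^2 + 7m - 1).
Apply the quadratic formula to m^2 + 7m - 1 = 0: m = (-7 +/- sqrt(53))/2, i.e. m ~= 0.1401 or m ~= -7.1401.

m = -7.1401 or m = 0.1401 or m = 4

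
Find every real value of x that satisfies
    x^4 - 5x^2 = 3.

Let u = x^2. The equation becomes u^2 - 5u - 3 = 0.
By the quadratic formula, u = 5/2 + sqrt(37)/2 or u = 5/2 - sqrt(37)/2.
x^2 = 5/2 + sqrt(37)/2 gives x = +/-sqrt(5/2 + sqrt(37)/2) ~= +/-2.354.
x^2 = 5/2 - sqrt(37)/2 < 0 has no real solution.

x = -2.354 or x = 2.354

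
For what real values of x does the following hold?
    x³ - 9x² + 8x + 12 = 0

x = -0.772 or x = 2 or x = 7.772

Possible rational roots are divisors of 12. Testing x = 2 gives 0, so (x - 2) is a factor.
Divide: x³ - 9x² + 8x + 12 = (x - 2)(x² - 7x - 6).
Apply the quadratic formula to x² - 7x - 6 = 0: x = (7 ± √73)/2, i.e. x ≈ 7.772 or x ≈ -0.772.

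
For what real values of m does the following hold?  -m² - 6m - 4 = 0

m = -5.2361 or m = -0.7639

Discriminant: (-6)² − 4·(-1)·(-4) = 20.
Quadratic formula: m = (6 ± √20) / (-2).
So m = -3 - √(5) ≈ -5.2361 or m = -3 + √(5) ≈ -0.7639.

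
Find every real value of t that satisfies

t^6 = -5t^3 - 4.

t = -1.5874 or t = -1

Let u = t^3. The equation becomes u^2 + 5u + 4 = 0.
Factor: (u + 4)(u + 1) = 0, so u = -4 or u = -1.
t^3 = -4 gives t = -(4)^(1/3) ~= -1.5874.
t^3 = -1 gives t = -1.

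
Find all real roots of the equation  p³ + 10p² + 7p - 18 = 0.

p = -9 or p = -2 or p = 1

Possible rational roots are divisors of -18. Testing p = -2 gives 0, so (p + 2) is a factor.
Divide: p³ + 10p² + 7p - 18 = (p + 2)(p² + 8p - 9).
Factor the quadratic: p = 1 or p = -9.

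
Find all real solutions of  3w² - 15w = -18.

w = 2 or w = 3

Bring every term to one side: 3w² - 15w + 18 = 0.
Factor: 3(w - 3)(w - 2) = 0.
So w = 3 or w = 2.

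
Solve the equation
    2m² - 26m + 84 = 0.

m = 6 or m = 7

Factor: 2(m - 7)(m - 6) = 0.
So m = 7 or m = 6.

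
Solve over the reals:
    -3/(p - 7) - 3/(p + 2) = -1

p = 0.0917 or p = 10.9083

Multiply both sides by (p - 7)(p + 2):
-3(p + 2) - 3(p - 7) = -(p - 7)(p + 2).
Expand and collect terms: -p² + 11p - 1 = 0.
By the quadratic formula, p = (-11 ± √117) / -2, so p ≈ 0.0917 or p ≈ 10.9083.
Neither value makes a denominator zero (p ≠ 7, p ≠ -2), so both are valid.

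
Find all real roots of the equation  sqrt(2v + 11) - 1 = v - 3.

Isolate the radical: sqrt(2v + 11) = v - 2.
Square both sides: 2v + 11 = (v - 2)^2.
Expand and rearrange: v^2 - 6v - 7 = 0.
Solving gives v = 7 or v = -1.
Check each candidate in the original equation:
  v = 7: sqrt(25) = 5, while v - 2 = 5 — valid.
  v = -1: sqrt(9) = 3, while v - 2 = -3 — extraneous.

v = 7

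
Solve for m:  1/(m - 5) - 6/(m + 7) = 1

Multiply both sides by (m - 5)(m + 7):
(m + 7) - 6(m - 5) = (m - 5)(m + 7).
Expand and collect terms: m² + 7m - 72 = 0.
By the quadratic formula, m = (-7 ± √337) / 2, so m ≈ 5.6788 or m ≈ -12.6788.
Neither value makes a denominator zero (m ≠ 5, m ≠ -7), so both are valid.

m = -12.6788 or m = 5.6788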